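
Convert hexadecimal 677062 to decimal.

Expand by place value (powers of 16):
677062 = 6 × 16^5 + 7 × 16^4 + 7 × 16^3 + 0 × 16^2 + 6 × 16^1 + 2 × 16^0
= 6 × 1048576 + 7 × 65536 + 7 × 4096 + 0 × 256 + 6 × 16 + 2 × 1
= 6291456 + 458752 + 28672 + 0 + 96 + 2
= 6778978



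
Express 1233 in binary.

Using repeated division by 2:
1233 ÷ 2 = 616 remainder 1
616 ÷ 2 = 308 remainder 0
308 ÷ 2 = 154 remainder 0
154 ÷ 2 = 77 remainder 0
77 ÷ 2 = 38 remainder 1
38 ÷ 2 = 19 remainder 0
19 ÷ 2 = 9 remainder 1
9 ÷ 2 = 4 remainder 1
4 ÷ 2 = 2 remainder 0
2 ÷ 2 = 1 remainder 0
1 ÷ 2 = 0 remainder 1
Reading remainders bottom to top: 10011010001



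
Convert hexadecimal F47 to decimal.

Expand by place value (powers of 16):
Digit values: F = 15
F47 = 15 × 16^2 + 4 × 16^1 + 7 × 16^0
= 15 × 256 + 4 × 16 + 7 × 1
= 3840 + 64 + 7
= 3911



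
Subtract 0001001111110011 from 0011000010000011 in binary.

Method 1 - Direct subtraction (column by column from the right: bit − bit − borrow-in; if negative, add 2 and borrow 1 from the next column):
borrow: 0011111111100000
        0011000010000011
-       0001001111110011
------------------------
        0001110010010000

Method 2 - Add two's complement:
Two's complement of 0001001111110011: invert → 1110110000001100, add 1 → 1110110000001101
  0011000010000011
+ 1110110000001101
------------------
 10001110010010000  (end carry out of the top bit = 1)
Discarding the end carry: 0001110010010000
Decimal check:
  0011000010000011 = 8192 + 4096 + 128 + 2 + 1 = 12419
  0001001111110011 = 4096 + 512 + 256 + 128 + 64 + 32 + 16 + 2 + 1 = 5107
  12419 - 5107 = 7312, and 0001110010010000 = 4096 + 2048 + 1024 + 128 + 16 = 7312 ✓



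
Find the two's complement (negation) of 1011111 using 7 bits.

Original (sign bit 1, negative): 1011111
Step 1 - Invert all bits: 0100000
Step 2 - Add 1: 0100001
Verification: 1011111 + 0100001 = 10000000; discarding the end carry (carry out of the top bit) leaves the 7-bit value 0000000, as required for x + (-x)



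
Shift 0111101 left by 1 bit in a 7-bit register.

Original: 0111101 (decimal 61)
Shift left by 1 position
Append 1 zero on the right
Result: 1111010 (decimal 122)
Equivalent: 61 << 1 = 61 × 2^1 = 122



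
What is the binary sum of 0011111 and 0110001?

Add column by column from the right: bit + bit + carry-in; write the sum mod 2, carry 1 when the sum is 2 or 3.
carry:  1111110
        0011111
+       0110001
---------------
       01010000
(the carry out of the leftmost column, 0, becomes the leading bit)
Decimal check:
  0011111 = 16 + 8 + 4 + 2 + 1 = 31
  0110001 = 32 + 16 + 1 = 49
  31 + 49 = 80, and 01010000 = 64 + 16 = 80 ✓



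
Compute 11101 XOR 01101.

XOR: 1 when bits differ
  11101
^ 01101
-------
  10000
Decimal: 29 ^ 13 = 16



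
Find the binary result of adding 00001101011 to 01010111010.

Add column by column from the right: bit + bit + carry-in; write the sum mod 2, carry 1 when the sum is 2 or 3.
carry:  00111110100
        00001101011
+       01010111010
-------------------
       001100100101
(the carry out of the leftmost column, 0, becomes the leading bit)
Decimal check:
  00001101011 = 64 + 32 + 8 + 2 + 1 = 107
  01010111010 = 512 + 128 + 32 + 16 + 8 + 2 = 698
  107 + 698 = 805, and 001100100101 = 512 + 256 + 32 + 4 + 1 = 805 ✓



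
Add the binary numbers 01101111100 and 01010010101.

Add column by column from the right: bit + bit + carry-in; write the sum mod 2, carry 1 when the sum is 2 or 3.
carry:  11111111000
        01101111100
+       01010010101
-------------------
       011000010001
(the carry out of the leftmost column, 0, becomes the leading bit)
Decimal check:
  01101111100 = 512 + 256 + 64 + 32 + 16 + 8 + 4 = 892
  01010010101 = 512 + 128 + 16 + 4 + 1 = 661
  892 + 661 = 1553, and 011000010001 = 1024 + 512 + 16 + 1 = 1553 ✓



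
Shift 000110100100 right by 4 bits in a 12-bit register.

Original: 000110100100 (decimal 420)
Shift right by 4 positions
Drop the 4 low bits; fill with zeros on the left
Result: 000000011010 (decimal 26)
Equivalent: 420 >> 4 = 420 ÷ 2^4 = 26



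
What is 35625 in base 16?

Using repeated division by 16 (digits 10–15 are A–F):
35625 ÷ 16 = 2226 remainder 9
2226 ÷ 16 = 139 remainder 2
139 ÷ 16 = 8 remainder 11 (B)
8 ÷ 16 = 0 remainder 8
Reading remainders bottom to top: 8B29



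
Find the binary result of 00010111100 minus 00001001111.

Method 1 - Direct subtraction (column by column from the right: bit − bit − borrow-in; if negative, add 2 and borrow 1 from the next column):
borrow: 00010011110
        00010111100
-       00001001111
-------------------
        00001101101

Method 2 - Add two's complement:
Two's complement of 00001001111: invert → 11110110000, add 1 → 11110110001
  00010111100
+ 11110110001
-------------
 100001101101  (end carry out of the top bit = 1)
Discarding the end carry: 00001101101
Decimal check:
  00010111100 = 128 + 32 + 16 + 8 + 4 = 188
  00001001111 = 64 + 8 + 4 + 2 + 1 = 79
  188 - 79 = 109, and 00001101101 = 64 + 32 + 8 + 4 + 1 = 109 ✓



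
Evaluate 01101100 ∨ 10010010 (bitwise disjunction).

OR: 1 when either bit is 1
  01101100
| 10010010
----------
  11111110
Decimal: 108 | 146 = 254



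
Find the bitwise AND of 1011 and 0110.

AND: 1 only when both bits are 1
  1011
& 0110
------
  0010
Decimal: 11 & 6 = 2



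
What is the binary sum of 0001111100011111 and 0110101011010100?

Add column by column from the right: bit + bit + carry-in; write the sum mod 2, carry 1 when the sum is 2 or 3.
carry:  1111110000111000
        0001111100011111
+       0110101011010100
------------------------
       01000100111110011
(the carry out of the leftmost column, 0, becomes the leading bit)
Decimal check:
  0001111100011111 = 4096 + 2048 + 1024 + 512 + 256 + 16 + 8 + 4 + 2 + 1 = 7967
  0110101011010100 = 16384 + 8192 + 2048 + 512 + 128 + 64 + 16 + 4 = 27348
  7967 + 27348 = 35315, and 01000100111110011 = 32768 + 2048 + 256 + 128 + 64 + 32 + 16 + 2 + 1 = 35315 ✓



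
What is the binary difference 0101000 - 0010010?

Method 1 - Direct subtraction (column by column from the right: bit − bit − borrow-in; if negative, add 2 and borrow 1 from the next column):
borrow: 0101100
        0101000
-       0010010
---------------
        0010110

Method 2 - Add two's complement:
Two's complement of 0010010: invert → 1101101, add 1 → 1101110
  0101000
+ 1101110
---------
 10010110  (end carry out of the top bit = 1)
Discarding the end carry: 0010110
Decimal check:
  0101000 = 32 + 8 = 40
  0010010 = 16 + 2 = 18
  40 - 18 = 22, and 0010110 = 16 + 4 + 2 = 22 ✓



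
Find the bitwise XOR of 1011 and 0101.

XOR: 1 when bits differ
  1011
^ 0101
------
  1110
Decimal: 11 ^ 5 = 14



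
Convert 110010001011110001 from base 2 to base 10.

Sum of powers of 2 for each 1-bit:
2^0 + 2^4 + 2^5 + 2^6 + 2^7 + 2^9 + 2^13 + 2^16 + 2^17
= 1 + 16 + 32 + 64 + 128 + 512 + 8192 + 65536 + 131072
= 205553



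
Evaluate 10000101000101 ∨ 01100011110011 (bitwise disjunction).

OR: 1 when either bit is 1
  10000101000101
| 01100011110011
----------------
  11100111110111
Decimal: 8517 | 6387 = 14839



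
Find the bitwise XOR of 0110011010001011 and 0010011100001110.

XOR: 1 when bits differ
  0110011010001011
^ 0010011100001110
------------------
  0100000110000101
Decimal: 26251 ^ 9998 = 16773



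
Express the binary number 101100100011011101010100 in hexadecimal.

Group into 4-bit nibbles from right:
  1011 = B
  0010 = 2
  0011 = 3
  0111 = 7
  0101 = 5
  0100 = 4
Result: B23754



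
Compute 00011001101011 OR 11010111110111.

OR: 1 when either bit is 1
  00011001101011
| 11010111110111
----------------
  11011111111111
Decimal: 1643 | 13815 = 14335



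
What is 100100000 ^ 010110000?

XOR: 1 when bits differ
  100100000
^ 010110000
-----------
  110010000
Decimal: 288 ^ 176 = 400



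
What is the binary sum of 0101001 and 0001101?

Add column by column from the right: bit + bit + carry-in; write the sum mod 2, carry 1 when the sum is 2 or 3.
carry:  0010010
        0101001
+       0001101
---------------
       00110110
(the carry out of the leftmost column, 0, becomes the leading bit)
Decimal check:
  0101001 = 32 + 8 + 1 = 41
  0001101 = 8 + 4 + 1 = 13
  41 + 13 = 54, and 00110110 = 32 + 16 + 4 + 2 = 54 ✓



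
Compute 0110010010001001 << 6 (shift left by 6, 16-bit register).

Original: 0110010010001001 (decimal 25737)
Shift left by 6 positions
Append 6 zeros on the right and drop the 6 high bits that overflow the 16-bit width
Result: 0010001001000000 (decimal 8768)
Equivalent: 25737 << 6 = 25737 × 2^6 = 1647168, truncated to 16 bits = 8768



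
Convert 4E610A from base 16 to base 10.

Expand by place value (powers of 16):
Digit values: E = 14, A = 10
4E610A = 4 × 16^5 + 14 × 16^4 + 6 × 16^3 + 1 × 16^2 + 0 × 16^1 + 10 × 16^0
= 4 × 1048576 + 14 × 65536 + 6 × 4096 + 1 × 256 + 0 × 16 + 10 × 1
= 4194304 + 917504 + 24576 + 256 + 0 + 10
= 5136650



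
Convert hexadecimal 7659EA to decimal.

Expand by place value (powers of 16):
Digit values: E = 14, A = 10
7659EA = 7 × 16^5 + 6 × 16^4 + 5 × 16^3 + 9 × 16^2 + 14 × 16^1 + 10 × 16^0
= 7 × 1048576 + 6 × 65536 + 5 × 4096 + 9 × 256 + 14 × 16 + 10 × 1
= 7340032 + 393216 + 20480 + 2304 + 224 + 10
= 7756266



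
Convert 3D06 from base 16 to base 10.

Expand by place value (powers of 16):
Digit values: D = 13
3D06 = 3 × 16^3 + 13 × 16^2 + 0 × 16^1 + 6 × 16^0
= 3 × 4096 + 13 × 256 + 0 × 16 + 6 × 1
= 12288 + 3328 + 0 + 6
= 15622



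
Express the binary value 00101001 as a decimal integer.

Sum of powers of 2 for each 1-bit:
2^0 + 2^3 + 2^5
= 1 + 8 + 32
= 41



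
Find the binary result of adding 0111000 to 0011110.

Add column by column from the right: bit + bit + carry-in; write the sum mod 2, carry 1 when the sum is 2 or 3.
carry:  1110000
        0111000
+       0011110
---------------
       01010110
(the carry out of the leftmost column, 0, becomes the leading bit)
Decimal check:
  0111000 = 32 + 16 + 8 = 56
  0011110 = 16 + 8 + 4 + 2 = 30
  56 + 30 = 86, and 01010110 = 64 + 16 + 4 + 2 = 86 ✓



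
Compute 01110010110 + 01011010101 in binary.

Add column by column from the right: bit + bit + carry-in; write the sum mod 2, carry 1 when the sum is 2 or 3.
carry:  11100101000
        01110010110
+       01011010101
-------------------
       011001101011
(the carry out of the leftmost column, 0, becomes the leading bit)
Decimal check:
  01110010110 = 512 + 256 + 128 + 16 + 4 + 2 = 918
  01011010101 = 512 + 128 + 64 + 16 + 4 + 1 = 725
  918 + 725 = 1643, and 011001101011 = 1024 + 512 + 64 + 32 + 8 + 2 + 1 = 1643 ✓



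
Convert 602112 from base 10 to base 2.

Using repeated division by 2:
602112 ÷ 2 = 301056 remainder 0
301056 ÷ 2 = 150528 remainder 0
150528 ÷ 2 = 75264 remainder 0
75264 ÷ 2 = 37632 remainder 0
37632 ÷ 2 = 18816 remainder 0
18816 ÷ 2 = 9408 remainder 0
9408 ÷ 2 = 4704 remainder 0
4704 ÷ 2 = 2352 remainder 0
2352 ÷ 2 = 1176 remainder 0
1176 ÷ 2 = 588 remainder 0
588 ÷ 2 = 294 remainder 0
294 ÷ 2 = 147 remainder 0
147 ÷ 2 = 73 remainder 1
73 ÷ 2 = 36 remainder 1
36 ÷ 2 = 18 remainder 0
18 ÷ 2 = 9 remainder 0
9 ÷ 2 = 4 remainder 1
4 ÷ 2 = 2 remainder 0
2 ÷ 2 = 1 remainder 0
1 ÷ 2 = 0 remainder 1
Reading remainders bottom to top: 10010011000000000000



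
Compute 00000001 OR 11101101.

OR: 1 when either bit is 1
  00000001
| 11101101
----------
  11101101
Decimal: 1 | 237 = 237



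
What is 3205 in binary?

Using repeated division by 2:
3205 ÷ 2 = 1602 remainder 1
1602 ÷ 2 = 801 remainder 0
801 ÷ 2 = 400 remainder 1
400 ÷ 2 = 200 remainder 0
200 ÷ 2 = 100 remainder 0
100 ÷ 2 = 50 remainder 0
50 ÷ 2 = 25 remainder 0
25 ÷ 2 = 12 remainder 1
12 ÷ 2 = 6 remainder 0
6 ÷ 2 = 3 remainder 0
3 ÷ 2 = 1 remainder 1
1 ÷ 2 = 0 remainder 1
Reading remainders bottom to top: 110010000101



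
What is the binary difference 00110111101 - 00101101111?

Method 1 - Direct subtraction (column by column from the right: bit − bit − borrow-in; if negative, add 2 and borrow 1 from the next column):
borrow: 00010011100
        00110111101
-       00101101111
-------------------
        00001001110

Method 2 - Add two's complement:
Two's complement of 00101101111: invert → 11010010000, add 1 → 11010010001
  00110111101
+ 11010010001
-------------
 100001001110  (end carry out of the top bit = 1)
Discarding the end carry: 00001001110
Decimal check:
  00110111101 = 256 + 128 + 32 + 16 + 8 + 4 + 1 = 445
  00101101111 = 256 + 64 + 32 + 8 + 4 + 2 + 1 = 367
  445 - 367 = 78, and 00001001110 = 64 + 8 + 4 + 2 = 78 ✓



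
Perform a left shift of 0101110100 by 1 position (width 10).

Original: 0101110100 (decimal 372)
Shift left by 1 position
Append 1 zero on the right
Result: 1011101000 (decimal 744)
Equivalent: 372 << 1 = 372 × 2^1 = 744



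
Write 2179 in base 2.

Using repeated division by 2:
2179 ÷ 2 = 1089 remainder 1
1089 ÷ 2 = 544 remainder 1
544 ÷ 2 = 272 remainder 0
272 ÷ 2 = 136 remainder 0
136 ÷ 2 = 68 remainder 0
68 ÷ 2 = 34 remainder 0
34 ÷ 2 = 17 remainder 0
17 ÷ 2 = 8 remainder 1
8 ÷ 2 = 4 remainder 0
4 ÷ 2 = 2 remainder 0
2 ÷ 2 = 1 remainder 0
1 ÷ 2 = 0 remainder 1
Reading remainders bottom to top: 100010000011



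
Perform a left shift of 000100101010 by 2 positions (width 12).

Original: 000100101010 (decimal 298)
Shift left by 2 positions
Append 2 zeros on the right
Result: 010010101000 (decimal 1192)
Equivalent: 298 << 2 = 298 × 2^2 = 1192



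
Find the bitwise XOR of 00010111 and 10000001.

XOR: 1 when bits differ
  00010111
^ 10000001
----------
  10010110
Decimal: 23 ^ 129 = 150



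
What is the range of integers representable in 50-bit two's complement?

For 50-bit two's complement:
Minimum: -2^49 = -562949953421312
Maximum: 2^49 - 1 = 562949953421311



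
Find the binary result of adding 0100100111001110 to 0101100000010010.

Add column by column from the right: bit + bit + carry-in; write the sum mod 2, carry 1 when the sum is 2 or 3.
carry:  1011000000111100
        0100100111001110
+       0101100000010010
------------------------
       01010000111100000
(the carry out of the leftmost column, 0, becomes the leading bit)
Decimal check:
  0100100111001110 = 16384 + 2048 + 256 + 128 + 64 + 8 + 4 + 2 = 18894
  0101100000010010 = 16384 + 4096 + 2048 + 16 + 2 = 22546
  18894 + 22546 = 41440, and 01010000111100000 = 32768 + 8192 + 256 + 128 + 64 + 32 = 41440 ✓



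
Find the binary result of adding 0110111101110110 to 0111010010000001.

Add column by column from the right: bit + bit + carry-in; write the sum mod 2, carry 1 when the sum is 2 or 3.
carry:  1111100000000000
        0110111101110110
+       0111010010000001
------------------------
       01110001111110111
(the carry out of the leftmost column, 0, becomes the leading bit)
Decimal check:
  0110111101110110 = 16384 + 8192 + 2048 + 1024 + 512 + 256 + 64 + 32 + 16 + 4 + 2 = 28534
  0111010010000001 = 16384 + 8192 + 4096 + 1024 + 128 + 1 = 29825
  28534 + 29825 = 58359, and 01110001111110111 = 32768 + 16384 + 8192 + 512 + 256 + 128 + 64 + 32 + 16 + 4 + 2 + 1 = 58359 ✓



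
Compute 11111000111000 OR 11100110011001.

OR: 1 when either bit is 1
  11111000111000
| 11100110011001
----------------
  11111110111001
Decimal: 15928 | 14745 = 16313



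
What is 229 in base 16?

Using repeated division by 16 (digits 10–15 are A–F):
229 ÷ 16 = 14 remainder 5
14 ÷ 16 = 0 remainder 14 (E)
Reading remainders bottom to top: E5



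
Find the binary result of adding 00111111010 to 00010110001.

Add column by column from the right: bit + bit + carry-in; write the sum mod 2, carry 1 when the sum is 2 or 3.
carry:  01111100000
        00111111010
+       00010110001
-------------------
       001010101011
(the carry out of the leftmost column, 0, becomes the leading bit)
Decimal check:
  00111111010 = 256 + 128 + 64 + 32 + 16 + 8 + 2 = 506
  00010110001 = 128 + 32 + 16 + 1 = 177
  506 + 177 = 683, and 001010101011 = 512 + 128 + 32 + 8 + 2 + 1 = 683 ✓



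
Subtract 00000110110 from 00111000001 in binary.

Method 1 - Direct subtraction (column by column from the right: bit − bit − borrow-in; if negative, add 2 and borrow 1 from the next column):
borrow: 00001111100
        00111000001
-       00000110110
-------------------
        00110001011

Method 2 - Add two's complement:
Two's complement of 00000110110: invert → 11111001001, add 1 → 11111001010
  00111000001
+ 11111001010
-------------
 100110001011  (end carry out of the top bit = 1)
Discarding the end carry: 00110001011
Decimal check:
  00111000001 = 256 + 128 + 64 + 1 = 449
  00000110110 = 32 + 16 + 4 + 2 = 54
  449 - 54 = 395, and 00110001011 = 256 + 128 + 8 + 2 + 1 = 395 ✓



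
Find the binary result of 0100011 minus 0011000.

Method 1 - Direct subtraction (column by column from the right: bit − bit − borrow-in; if negative, add 2 and borrow 1 from the next column):
borrow: 0110000
        0100011
-       0011000
---------------
        0001011

Method 2 - Add two's complement:
Two's complement of 0011000: invert → 1100111, add 1 → 1101000
  0100011
+ 1101000
---------
 10001011  (end carry out of the top bit = 1)
Discarding the end carry: 0001011
Decimal check:
  0100011 = 32 + 2 + 1 = 35
  0011000 = 16 + 8 = 24
  35 - 24 = 11, and 0001011 = 8 + 2 + 1 = 11 ✓



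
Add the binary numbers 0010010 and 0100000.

Add column by column from the right: bit + bit + carry-in; write the sum mod 2, carry 1 when the sum is 2 or 3.
carry:  0000000
        0010010
+       0100000
---------------
       00110010
(the carry out of the leftmost column, 0, becomes the leading bit)
Decimal check:
  0010010 = 16 + 2 = 18
  0100000 = 32
  18 + 32 = 50, and 00110010 = 32 + 16 + 2 = 50 ✓



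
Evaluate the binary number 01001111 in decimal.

Sum of powers of 2 for each 1-bit:
2^0 + 2^1 + 2^2 + 2^3 + 2^6
= 1 + 2 + 4 + 8 + 64
= 79



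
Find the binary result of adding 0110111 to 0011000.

Add column by column from the right: bit + bit + carry-in; write the sum mod 2, carry 1 when the sum is 2 or 3.
carry:  1100000
        0110111
+       0011000
---------------
       01001111
(the carry out of the leftmost column, 0, becomes the leading bit)
Decimal check:
  0110111 = 32 + 16 + 4 + 2 + 1 = 55
  0011000 = 16 + 8 = 24
  55 + 24 = 79, and 01001111 = 64 + 8 + 4 + 2 + 1 = 79 ✓



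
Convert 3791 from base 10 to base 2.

Using repeated division by 2:
3791 ÷ 2 = 1895 remainder 1
1895 ÷ 2 = 947 remainder 1
947 ÷ 2 = 473 remainder 1
473 ÷ 2 = 236 remainder 1
236 ÷ 2 = 118 remainder 0
118 ÷ 2 = 59 remainder 0
59 ÷ 2 = 29 remainder 1
29 ÷ 2 = 14 remainder 1
14 ÷ 2 = 7 remainder 0
7 ÷ 2 = 3 remainder 1
3 ÷ 2 = 1 remainder 1
1 ÷ 2 = 0 remainder 1
Reading remainders bottom to top: 111011001111



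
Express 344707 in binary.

Using repeated division by 2:
344707 ÷ 2 = 172353 remainder 1
172353 ÷ 2 = 86176 remainder 1
86176 ÷ 2 = 43088 remainder 0
43088 ÷ 2 = 21544 remainder 0
21544 ÷ 2 = 10772 remainder 0
10772 ÷ 2 = 5386 remainder 0
5386 ÷ 2 = 2693 remainder 0
2693 ÷ 2 = 1346 remainder 1
1346 ÷ 2 = 673 remainder 0
673 ÷ 2 = 336 remainder 1
336 ÷ 2 = 168 remainder 0
168 ÷ 2 = 84 remainder 0
84 ÷ 2 = 42 remainder 0
42 ÷ 2 = 21 remainder 0
21 ÷ 2 = 10 remainder 1
10 ÷ 2 = 5 remainder 0
5 ÷ 2 = 2 remainder 1
2 ÷ 2 = 1 remainder 0
1 ÷ 2 = 0 remainder 1
Reading remainders bottom to top: 1010100001010000011



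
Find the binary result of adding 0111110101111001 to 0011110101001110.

Add column by column from the right: bit + bit + carry-in; write the sum mod 2, carry 1 when the sum is 2 or 3.
carry:  1111101011110000
        0111110101111001
+       0011110101001110
------------------------
       01011101011000111
(the carry out of the leftmost column, 0, becomes the leading bit)
Decimal check:
  0111110101111001 = 16384 + 8192 + 4096 + 2048 + 1024 + 256 + 64 + 32 + 16 + 8 + 1 = 32121
  0011110101001110 = 8192 + 4096 + 2048 + 1024 + 256 + 64 + 8 + 4 + 2 = 15694
  32121 + 15694 = 47815, and 01011101011000111 = 32768 + 8192 + 4096 + 2048 + 512 + 128 + 64 + 4 + 2 + 1 = 47815 ✓



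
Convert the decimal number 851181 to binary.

Using repeated division by 2:
851181 ÷ 2 = 425590 remainder 1
425590 ÷ 2 = 212795 remainder 0
212795 ÷ 2 = 106397 remainder 1
106397 ÷ 2 = 53198 remainder 1
53198 ÷ 2 = 26599 remainder 0
26599 ÷ 2 = 13299 remainder 1
13299 ÷ 2 = 6649 remainder 1
6649 ÷ 2 = 3324 remainder 1
3324 ÷ 2 = 1662 remainder 0
1662 ÷ 2 = 831 remainder 0
831 ÷ 2 = 415 remainder 1
415 ÷ 2 = 207 remainder 1
207 ÷ 2 = 103 remainder 1
103 ÷ 2 = 51 remainder 1
51 ÷ 2 = 25 remainder 1
25 ÷ 2 = 12 remainder 1
12 ÷ 2 = 6 remainder 0
6 ÷ 2 = 3 remainder 0
3 ÷ 2 = 1 remainder 1
1 ÷ 2 = 0 remainder 1
Reading remainders bottom to top: 11001111110011101101



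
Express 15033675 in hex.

Using repeated division by 16 (digits 10–15 are A–F):
15033675 ÷ 16 = 939604 remainder 11 (B)
939604 ÷ 16 = 58725 remainder 4
58725 ÷ 16 = 3670 remainder 5
3670 ÷ 16 = 229 remainder 6
229 ÷ 16 = 14 remainder 5
14 ÷ 16 = 0 remainder 14 (E)
Reading remainders bottom to top: E5654B



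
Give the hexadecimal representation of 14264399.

Using repeated division by 16 (digits 10–15 are A–F):
14264399 ÷ 16 = 891524 remainder 15 (F)
891524 ÷ 16 = 55720 remainder 4
55720 ÷ 16 = 3482 remainder 8
3482 ÷ 16 = 217 remainder 10 (A)
217 ÷ 16 = 13 remainder 9
13 ÷ 16 = 0 remainder 13 (D)
Reading remainders bottom to top: D9A84F



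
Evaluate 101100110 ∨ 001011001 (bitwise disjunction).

OR: 1 when either bit is 1
  101100110
| 001011001
-----------
  101111111
Decimal: 358 | 89 = 383



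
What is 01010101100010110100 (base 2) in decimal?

Sum of powers of 2 for each 1-bit:
2^2 + 2^4 + 2^5 + 2^7 + 2^11 + 2^12 + 2^14 + 2^16 + 2^18
= 4 + 16 + 32 + 128 + 2048 + 4096 + 16384 + 65536 + 262144
= 350388



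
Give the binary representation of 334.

Using repeated division by 2:
334 ÷ 2 = 167 remainder 0
167 ÷ 2 = 83 remainder 1
83 ÷ 2 = 41 remainder 1
41 ÷ 2 = 20 remainder 1
20 ÷ 2 = 10 remainder 0
10 ÷ 2 = 5 remainder 0
5 ÷ 2 = 2 remainder 1
2 ÷ 2 = 1 remainder 0
1 ÷ 2 = 0 remainder 1
Reading remainders bottom to top: 101001110



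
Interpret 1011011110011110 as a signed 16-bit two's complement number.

Binary: 1011011110011110
Sign bit: 1 (negative)
Invert: 0100100001100001
Add 1:  0100100001100010
Magnitude: 0100100001100010 = 16384 + 2048 + 64 + 32 + 2 = 18530
Value: -18530



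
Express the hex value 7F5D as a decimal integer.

Expand by place value (powers of 16):
Digit values: F = 15, D = 13
7F5D = 7 × 16^3 + 15 × 16^2 + 5 × 16^1 + 13 × 16^0
= 7 × 4096 + 15 × 256 + 5 × 16 + 13 × 1
= 28672 + 3840 + 80 + 13
= 32605



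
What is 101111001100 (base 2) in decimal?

Sum of powers of 2 for each 1-bit:
2^2 + 2^3 + 2^6 + 2^7 + 2^8 + 2^9 + 2^11
= 4 + 8 + 64 + 128 + 256 + 512 + 2048
= 3020



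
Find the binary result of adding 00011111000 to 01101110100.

Add column by column from the right: bit + bit + carry-in; write the sum mod 2, carry 1 when the sum is 2 or 3.
carry:  11111100000
        00011111000
+       01101110100
-------------------
       010001101100
(the carry out of the leftmost column, 0, becomes the leading bit)
Decimal check:
  00011111000 = 128 + 64 + 32 + 16 + 8 = 248
  01101110100 = 512 + 256 + 64 + 32 + 16 + 4 = 884
  248 + 884 = 1132, and 010001101100 = 1024 + 64 + 32 + 8 + 4 = 1132 ✓



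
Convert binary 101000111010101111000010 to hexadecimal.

Group into 4-bit nibbles from right:
  1010 = A
  0011 = 3
  1010 = A
  1011 = B
  1100 = C
  0010 = 2
Result: A3ABC2



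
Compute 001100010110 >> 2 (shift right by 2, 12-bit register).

Original: 001100010110 (decimal 790)
Shift right by 2 positions
Drop the 2 low bits; fill with zeros on the left
Result: 000011000101 (decimal 197)
Equivalent: 790 >> 2 = 790 ÷ 2^2 = 197



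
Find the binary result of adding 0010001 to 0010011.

Add column by column from the right: bit + bit + carry-in; write the sum mod 2, carry 1 when the sum is 2 or 3.
carry:  0100110
        0010001
+       0010011
---------------
       00100100
(the carry out of the leftmost column, 0, becomes the leading bit)
Decimal check:
  0010001 = 16 + 1 = 17
  0010011 = 16 + 2 + 1 = 19
  17 + 19 = 36, and 00100100 = 32 + 4 = 36 ✓



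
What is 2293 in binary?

Using repeated division by 2:
2293 ÷ 2 = 1146 remainder 1
1146 ÷ 2 = 573 remainder 0
573 ÷ 2 = 286 remainder 1
286 ÷ 2 = 143 remainder 0
143 ÷ 2 = 71 remainder 1
71 ÷ 2 = 35 remainder 1
35 ÷ 2 = 17 remainder 1
17 ÷ 2 = 8 remainder 1
8 ÷ 2 = 4 remainder 0
4 ÷ 2 = 2 remainder 0
2 ÷ 2 = 1 remainder 0
1 ÷ 2 = 0 remainder 1
Reading remainders bottom to top: 100011110101



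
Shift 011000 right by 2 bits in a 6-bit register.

Original: 011000 (decimal 24)
Shift right by 2 positions
Drop the 2 low bits; fill with zeros on the left
Result: 000110 (decimal 6)
Equivalent: 24 >> 2 = 24 ÷ 2^2 = 6



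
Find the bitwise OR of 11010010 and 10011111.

OR: 1 when either bit is 1
  11010010
| 10011111
----------
  11011111
Decimal: 210 | 159 = 223



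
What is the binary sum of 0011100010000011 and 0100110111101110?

Add column by column from the right: bit + bit + carry-in; write the sum mod 2, carry 1 when the sum is 2 or 3.
carry:  1111001100011100
        0011100010000011
+       0100110111101110
------------------------
       01000011001110001
(the carry out of the leftmost column, 0, becomes the leading bit)
Decimal check:
  0011100010000011 = 8192 + 4096 + 2048 + 128 + 2 + 1 = 14467
  0100110111101110 = 16384 + 2048 + 1024 + 256 + 128 + 64 + 32 + 8 + 4 + 2 = 19950
  14467 + 19950 = 34417, and 01000011001110001 = 32768 + 1024 + 512 + 64 + 32 + 16 + 1 = 34417 ✓



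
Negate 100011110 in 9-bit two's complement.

Original (sign bit 1, negative): 100011110
Step 1 - Invert all bits: 011100001
Step 2 - Add 1: 011100010
Verification: 100011110 + 011100010 = 1000000000; discarding the end carry (carry out of the top bit) leaves the 9-bit value 000000000, as required for x + (-x)



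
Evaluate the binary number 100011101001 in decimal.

Sum of powers of 2 for each 1-bit:
2^0 + 2^3 + 2^5 + 2^6 + 2^7 + 2^11
= 1 + 8 + 32 + 64 + 128 + 2048
= 2281



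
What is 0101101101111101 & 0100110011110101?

AND: 1 only when both bits are 1
  0101101101111101
& 0100110011110101
------------------
  0100100001110101
Decimal: 23421 & 19701 = 18549



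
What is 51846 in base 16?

Using repeated division by 16 (digits 10–15 are A–F):
51846 ÷ 16 = 3240 remainder 6
3240 ÷ 16 = 202 remainder 8
202 ÷ 16 = 12 remainder 10 (A)
12 ÷ 16 = 0 remainder 12 (C)
Reading remainders bottom to top: CA86



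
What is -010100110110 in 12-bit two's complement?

Original: 010100110110
Step 1 - Invert all bits: 101011001001
Step 2 - Add 1: 101011001010
Verification: 010100110110 + 101011001010 = 1000000000000; discarding the end carry (carry out of the top bit) leaves the 12-bit value 000000000000, as required for x + (-x)



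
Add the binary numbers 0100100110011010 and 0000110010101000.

Add column by column from the right: bit + bit + carry-in; write the sum mod 2, carry 1 when the sum is 2 or 3.
carry:  0001001101110000
        0100100110011010
+       0000110010101000
------------------------
       00101011001000010
(the carry out of the leftmost column, 0, becomes the leading bit)
Decimal check:
  0100100110011010 = 16384 + 2048 + 256 + 128 + 16 + 8 + 2 = 18842
  0000110010101000 = 2048 + 1024 + 128 + 32 + 8 = 3240
  18842 + 3240 = 22082, and 00101011001000010 = 16384 + 4096 + 1024 + 512 + 64 + 2 = 22082 ✓



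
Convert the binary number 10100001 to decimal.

Sum of powers of 2 for each 1-bit:
2^0 + 2^5 + 2^7
= 1 + 32 + 128
= 161



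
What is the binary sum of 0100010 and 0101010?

Add column by column from the right: bit + bit + carry-in; write the sum mod 2, carry 1 when the sum is 2 or 3.
carry:  1000100
        0100010
+       0101010
---------------
       01001100
(the carry out of the leftmost column, 0, becomes the leading bit)
Decimal check:
  0100010 = 32 + 2 = 34
  0101010 = 32 + 8 + 2 = 42
  34 + 42 = 76, and 01001100 = 64 + 8 + 4 = 76 ✓



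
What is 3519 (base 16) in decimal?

Expand by place value (powers of 16):
3519 = 3 × 16^3 + 5 × 16^2 + 1 × 16^1 + 9 × 16^0
= 3 × 4096 + 5 × 256 + 1 × 16 + 9 × 1
= 12288 + 1280 + 16 + 9
= 13593



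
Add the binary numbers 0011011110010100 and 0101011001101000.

Add column by column from the right: bit + bit + carry-in; write the sum mod 2, carry 1 when the sum is 2 or 3.
carry:  1110110000000000
        0011011110010100
+       0101011001101000
------------------------
       01000110111111100
(the carry out of the leftmost column, 0, becomes the leading bit)
Decimal check:
  0011011110010100 = 8192 + 4096 + 1024 + 512 + 256 + 128 + 16 + 4 = 14228
  0101011001101000 = 16384 + 4096 + 1024 + 512 + 64 + 32 + 8 = 22120
  14228 + 22120 = 36348, and 01000110111111100 = 32768 + 2048 + 1024 + 256 + 128 + 64 + 32 + 16 + 8 + 4 = 36348 ✓



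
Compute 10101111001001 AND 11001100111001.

AND: 1 only when both bits are 1
  10101111001001
& 11001100111001
----------------
  10001100001001
Decimal: 11209 & 13113 = 8969



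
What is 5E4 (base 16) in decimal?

Expand by place value (powers of 16):
Digit values: E = 14
5E4 = 5 × 16^2 + 14 × 16^1 + 4 × 16^0
= 5 × 256 + 14 × 16 + 4 × 1
= 1280 + 224 + 4
= 1508



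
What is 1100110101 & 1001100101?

AND: 1 only when both bits are 1
  1100110101
& 1001100101
------------
  1000100101
Decimal: 821 & 613 = 549



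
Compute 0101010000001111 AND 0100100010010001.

AND: 1 only when both bits are 1
  0101010000001111
& 0100100010010001
------------------
  0100000000000001
Decimal: 21519 & 18577 = 16385



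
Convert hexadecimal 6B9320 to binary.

Convert each hex digit to 4 bits:
  6 = 0110
  B = 1011
  9 = 1001
  3 = 0011
  2 = 0010
  0 = 0000
Concatenate: 011010111001001100100000



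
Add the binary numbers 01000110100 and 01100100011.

Add column by column from the right: bit + bit + carry-in; write the sum mod 2, carry 1 when the sum is 2 or 3.
carry:  10001000000
        01000110100
+       01100100011
-------------------
       010101010111
(the carry out of the leftmost column, 0, becomes the leading bit)
Decimal check:
  01000110100 = 512 + 32 + 16 + 4 = 564
  01100100011 = 512 + 256 + 32 + 2 + 1 = 803
  564 + 803 = 1367, and 010101010111 = 1024 + 256 + 64 + 16 + 4 + 2 + 1 = 1367 ✓



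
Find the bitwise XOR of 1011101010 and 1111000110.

XOR: 1 when bits differ
  1011101010
^ 1111000110
------------
  0100101100
Decimal: 746 ^ 966 = 300



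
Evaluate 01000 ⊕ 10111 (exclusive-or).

XOR: 1 when bits differ
  01000
^ 10111
-------
  11111
Decimal: 8 ^ 23 = 31



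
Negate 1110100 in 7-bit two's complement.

Original (sign bit 1, negative): 1110100
Step 1 - Invert all bits: 0001011
Step 2 - Add 1: 0001100
Verification: 1110100 + 0001100 = 10000000; discarding the end carry (carry out of the top bit) leaves the 7-bit value 0000000, as required for x + (-x)



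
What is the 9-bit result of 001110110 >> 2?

Original: 001110110 (decimal 118)
Shift right by 2 positions
Drop the 2 low bits; fill with zeros on the left
Result: 000011101 (decimal 29)
Equivalent: 118 >> 2 = 118 ÷ 2^2 = 29



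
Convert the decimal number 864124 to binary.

Using repeated division by 2:
864124 ÷ 2 = 432062 remainder 0
432062 ÷ 2 = 216031 remainder 0
216031 ÷ 2 = 108015 remainder 1
108015 ÷ 2 = 54007 remainder 1
54007 ÷ 2 = 27003 remainder 1
27003 ÷ 2 = 13501 remainder 1
13501 ÷ 2 = 6750 remainder 1
6750 ÷ 2 = 3375 remainder 0
3375 ÷ 2 = 1687 remainder 1
1687 ÷ 2 = 843 remainder 1
843 ÷ 2 = 421 remainder 1
421 ÷ 2 = 210 remainder 1
210 ÷ 2 = 105 remainder 0
105 ÷ 2 = 52 remainder 1
52 ÷ 2 = 26 remainder 0
26 ÷ 2 = 13 remainder 0
13 ÷ 2 = 6 remainder 1
6 ÷ 2 = 3 remainder 0
3 ÷ 2 = 1 remainder 1
1 ÷ 2 = 0 remainder 1
Reading remainders bottom to top: 11010010111101111100



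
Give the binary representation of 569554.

Using repeated division by 2:
569554 ÷ 2 = 284777 remainder 0
284777 ÷ 2 = 142388 remainder 1
142388 ÷ 2 = 71194 remainder 0
71194 ÷ 2 = 35597 remainder 0
35597 ÷ 2 = 17798 remainder 1
17798 ÷ 2 = 8899 remainder 0
8899 ÷ 2 = 4449 remainder 1
4449 ÷ 2 = 2224 remainder 1
2224 ÷ 2 = 1112 remainder 0
1112 ÷ 2 = 556 remainder 0
556 ÷ 2 = 278 remainder 0
278 ÷ 2 = 139 remainder 0
139 ÷ 2 = 69 remainder 1
69 ÷ 2 = 34 remainder 1
34 ÷ 2 = 17 remainder 0
17 ÷ 2 = 8 remainder 1
8 ÷ 2 = 4 remainder 0
4 ÷ 2 = 2 remainder 0
2 ÷ 2 = 1 remainder 0
1 ÷ 2 = 0 remainder 1
Reading remainders bottom to top: 10001011000011010010



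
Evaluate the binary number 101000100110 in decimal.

Sum of powers of 2 for each 1-bit:
2^1 + 2^2 + 2^5 + 2^9 + 2^11
= 2 + 4 + 32 + 512 + 2048
= 2598



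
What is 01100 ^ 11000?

XOR: 1 when bits differ
  01100
^ 11000
-------
  10100
Decimal: 12 ^ 24 = 20



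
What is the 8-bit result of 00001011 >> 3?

Original: 00001011 (decimal 11)
Shift right by 3 positions
Drop the 3 low bits; fill with zeros on the left
Result: 00000001 (decimal 1)
Equivalent: 11 >> 3 = 11 ÷ 2^3 = 1



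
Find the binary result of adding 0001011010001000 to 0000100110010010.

Add column by column from the right: bit + bit + carry-in; write the sum mod 2, carry 1 when the sum is 2 or 3.
carry:  0011111100000000
        0001011010001000
+       0000100110010010
------------------------
       00010000000011010
(the carry out of the leftmost column, 0, becomes the leading bit)
Decimal check:
  0001011010001000 = 4096 + 1024 + 512 + 128 + 8 = 5768
  0000100110010010 = 2048 + 256 + 128 + 16 + 2 = 2450
  5768 + 2450 = 8218, and 00010000000011010 = 8192 + 16 + 8 + 2 = 8218 ✓



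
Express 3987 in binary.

Using repeated division by 2:
3987 ÷ 2 = 1993 remainder 1
1993 ÷ 2 = 996 remainder 1
996 ÷ 2 = 498 remainder 0
498 ÷ 2 = 249 remainder 0
249 ÷ 2 = 124 remainder 1
124 ÷ 2 = 62 remainder 0
62 ÷ 2 = 31 remainder 0
31 ÷ 2 = 15 remainder 1
15 ÷ 2 = 7 remainder 1
7 ÷ 2 = 3 remainder 1
3 ÷ 2 = 1 remainder 1
1 ÷ 2 = 0 remainder 1
Reading remainders bottom to top: 111110010011



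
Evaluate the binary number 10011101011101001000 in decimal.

Sum of powers of 2 for each 1-bit:
2^3 + 2^6 + 2^8 + 2^9 + 2^10 + 2^12 + 2^14 + 2^15 + 2^16 + 2^19
= 8 + 64 + 256 + 512 + 1024 + 4096 + 16384 + 32768 + 65536 + 524288
= 644936



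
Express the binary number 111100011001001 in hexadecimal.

Group into 4-bit nibbles from right:
  0111 = 7
  1000 = 8
  1100 = C
  1001 = 9
Result: 78C9



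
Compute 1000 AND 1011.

AND: 1 only when both bits are 1
  1000
& 1011
------
  1000
Decimal: 8 & 11 = 8



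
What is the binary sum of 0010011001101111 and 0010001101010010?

Add column by column from the right: bit + bit + carry-in; write the sum mod 2, carry 1 when the sum is 2 or 3.
carry:  0100110011111100
        0010011001101111
+       0010001101010010
------------------------
       00100100111000001
(the carry out of the leftmost column, 0, becomes the leading bit)
Decimal check:
  0010011001101111 = 8192 + 1024 + 512 + 64 + 32 + 8 + 4 + 2 + 1 = 9839
  0010001101010010 = 8192 + 512 + 256 + 64 + 16 + 2 = 9042
  9839 + 9042 = 18881, and 00100100111000001 = 16384 + 2048 + 256 + 128 + 64 + 1 = 18881 ✓



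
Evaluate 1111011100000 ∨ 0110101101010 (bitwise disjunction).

OR: 1 when either bit is 1
  1111011100000
| 0110101101010
---------------
  1111111101010
Decimal: 7904 | 3434 = 8170



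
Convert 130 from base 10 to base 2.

Using repeated division by 2:
130 ÷ 2 = 65 remainder 0
65 ÷ 2 = 32 remainder 1
32 ÷ 2 = 16 remainder 0
16 ÷ 2 = 8 remainder 0
8 ÷ 2 = 4 remainder 0
4 ÷ 2 = 2 remainder 0
2 ÷ 2 = 1 remainder 0
1 ÷ 2 = 0 remainder 1
Reading remainders bottom to top: 10000010



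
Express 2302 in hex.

Using repeated division by 16 (digits 10–15 are A–F):
2302 ÷ 16 = 143 remainder 14 (E)
143 ÷ 16 = 8 remainder 15 (F)
8 ÷ 16 = 0 remainder 8
Reading remainders bottom to top: 8FE



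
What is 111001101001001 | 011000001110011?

OR: 1 when either bit is 1
  111001101001001
| 011000001110011
-----------------
  111001101111011
Decimal: 29513 | 12403 = 29563



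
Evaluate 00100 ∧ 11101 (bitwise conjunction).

AND: 1 only when both bits are 1
  00100
& 11101
-------
  00100
Decimal: 4 & 29 = 4



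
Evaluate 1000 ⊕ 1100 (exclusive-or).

XOR: 1 when bits differ
  1000
^ 1100
------
  0100
Decimal: 8 ^ 12 = 4



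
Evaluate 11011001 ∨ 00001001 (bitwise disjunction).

OR: 1 when either bit is 1
  11011001
| 00001001
----------
  11011001
Decimal: 217 | 9 = 217



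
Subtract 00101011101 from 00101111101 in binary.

Method 1 - Direct subtraction (column by column from the right: bit − bit − borrow-in; if negative, add 2 and borrow 1 from the next column):
borrow: 00000000000
        00101111101
-       00101011101
-------------------
        00000100000

Method 2 - Add two's complement:
Two's complement of 00101011101: invert → 11010100010, add 1 → 11010100011
  00101111101
+ 11010100011
-------------
 100000100000  (end carry out of the top bit = 1)
Discarding the end carry: 00000100000
Decimal check:
  00101111101 = 256 + 64 + 32 + 16 + 8 + 4 + 1 = 381
  00101011101 = 256 + 64 + 16 + 8 + 4 + 1 = 349
  381 - 349 = 32, and 00000100000 = 32 ✓



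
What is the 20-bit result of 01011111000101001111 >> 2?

Original: 01011111000101001111 (decimal 389455)
Shift right by 2 positions
Drop the 2 low bits; fill with zeros on the left
Result: 00010111110001010011 (decimal 97363)
Equivalent: 389455 >> 2 = 389455 ÷ 2^2 = 97363



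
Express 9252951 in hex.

Using repeated division by 16 (digits 10–15 are A–F):
9252951 ÷ 16 = 578309 remainder 7
578309 ÷ 16 = 36144 remainder 5
36144 ÷ 16 = 2259 remainder 0
2259 ÷ 16 = 141 remainder 3
141 ÷ 16 = 8 remainder 13 (D)
8 ÷ 16 = 0 remainder 8
Reading remainders bottom to top: 8D3057



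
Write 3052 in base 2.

Using repeated division by 2:
3052 ÷ 2 = 1526 remainder 0
1526 ÷ 2 = 763 remainder 0
763 ÷ 2 = 381 remainder 1
381 ÷ 2 = 190 remainder 1
190 ÷ 2 = 95 remainder 0
95 ÷ 2 = 47 remainder 1
47 ÷ 2 = 23 remainder 1
23 ÷ 2 = 11 remainder 1
11 ÷ 2 = 5 remainder 1
5 ÷ 2 = 2 remainder 1
2 ÷ 2 = 1 remainder 0
1 ÷ 2 = 0 remainder 1
Reading remainders bottom to top: 101111101100



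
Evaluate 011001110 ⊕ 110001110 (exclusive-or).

XOR: 1 when bits differ
  011001110
^ 110001110
-----------
  101000000
Decimal: 206 ^ 398 = 320



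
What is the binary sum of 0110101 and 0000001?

Add column by column from the right: bit + bit + carry-in; write the sum mod 2, carry 1 when the sum is 2 or 3.
carry:  0000010
        0110101
+       0000001
---------------
       00110110
(the carry out of the leftmost column, 0, becomes the leading bit)
Decimal check:
  0110101 = 32 + 16 + 4 + 1 = 53
  0000001 = 1
  53 + 1 = 54, and 00110110 = 32 + 16 + 4 + 2 = 54 ✓



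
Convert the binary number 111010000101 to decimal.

Sum of powers of 2 for each 1-bit:
2^0 + 2^2 + 2^7 + 2^9 + 2^10 + 2^11
= 1 + 4 + 128 + 512 + 1024 + 2048
= 3717



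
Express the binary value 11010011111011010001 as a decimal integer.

Sum of powers of 2 for each 1-bit:
2^0 + 2^4 + 2^6 + 2^7 + 2^9 + 2^10 + 2^11 + 2^12 + 2^13 + 2^16 + 2^18 + 2^19
= 1 + 16 + 64 + 128 + 512 + 1024 + 2048 + 4096 + 8192 + 65536 + 262144 + 524288
= 868049



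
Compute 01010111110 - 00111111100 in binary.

Method 1 - Direct subtraction (column by column from the right: bit − bit − borrow-in; if negative, add 2 and borrow 1 from the next column):
borrow: 01110000000
        01010111110
-       00111111100
-------------------
        00011000010

Method 2 - Add two's complement:
Two's complement of 00111111100: invert → 11000000011, add 1 → 11000000100
  01010111110
+ 11000000100
-------------
 100011000010  (end carry out of the top bit = 1)
Discarding the end carry: 00011000010
Decimal check:
  01010111110 = 512 + 128 + 32 + 16 + 8 + 4 + 2 = 702
  00111111100 = 256 + 128 + 64 + 32 + 16 + 8 + 4 = 508
  702 - 508 = 194, and 00011000010 = 128 + 64 + 2 = 194 ✓

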